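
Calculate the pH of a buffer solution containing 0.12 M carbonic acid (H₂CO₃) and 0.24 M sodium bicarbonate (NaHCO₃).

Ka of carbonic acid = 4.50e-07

pKa = -log(4.50e-07) = 6.35. pH = pKa + log([A⁻]/[HA]) = 6.35 + log(0.24/0.12)

pH = 6.65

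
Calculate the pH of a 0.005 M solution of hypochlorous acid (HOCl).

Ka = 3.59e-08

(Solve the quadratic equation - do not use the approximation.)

x² + Ka×x - Ka×C = 0. Using quadratic formula: [H⁺] = 1.3380e-05

pH = 4.87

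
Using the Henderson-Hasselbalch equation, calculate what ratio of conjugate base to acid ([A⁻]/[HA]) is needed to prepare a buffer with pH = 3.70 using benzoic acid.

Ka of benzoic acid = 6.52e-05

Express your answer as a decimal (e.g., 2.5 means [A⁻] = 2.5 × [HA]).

pKa = -log(6.52e-05) = 4.1858. pH = pKa + log([A⁻]/[HA]), so log([A⁻]/[HA]) = pH − pKa = 3.70 − 4.1858 = -0.4858. [A⁻]/[HA] = 10^(-0.4858) = 0.327

[A⁻]/[HA] = 0.327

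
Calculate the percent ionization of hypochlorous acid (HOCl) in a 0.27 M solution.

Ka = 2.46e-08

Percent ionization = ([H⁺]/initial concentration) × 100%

Using Ka equilibrium: x² + Ka×x - Ka×C = 0. Solving: [H⁺] = 8.1486e-05. Percent = (8.1486e-05/0.27) × 100

Percent ionization = 0.0302%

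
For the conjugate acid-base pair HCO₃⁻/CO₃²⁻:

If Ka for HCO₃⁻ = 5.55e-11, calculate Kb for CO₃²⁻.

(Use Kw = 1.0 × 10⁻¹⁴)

For a conjugate pair Ka × Kb = Kw, so Kb = Kw/Ka = 1.0 × 10⁻¹⁴ / 5.55e-11 = 1.80e-04.

K_b = 1.80e-04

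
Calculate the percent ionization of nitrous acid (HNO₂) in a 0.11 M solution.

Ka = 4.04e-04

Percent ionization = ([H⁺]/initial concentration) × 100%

Using Ka equilibrium: x² + Ka×x - Ka×C = 0. Solving: [H⁺] = 6.4674e-03. Percent = (6.4674e-03/0.11) × 100

Percent ionization = 5.88%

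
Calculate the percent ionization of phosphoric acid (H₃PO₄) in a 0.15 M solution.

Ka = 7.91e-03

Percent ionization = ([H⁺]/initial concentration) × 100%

Using Ka equilibrium: x² + Ka×x - Ka×C = 0. Solving: [H⁺] = 3.0717e-02. Percent = (3.0717e-02/0.15) × 100

Percent ionization = 20.5%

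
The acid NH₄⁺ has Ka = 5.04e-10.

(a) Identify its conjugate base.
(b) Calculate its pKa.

(a) The conjugate base is formed by removing one H⁺ from NH₄⁺, giving NH₃. (b) pKa = -log(Ka) = -log(5.04e-10) = 9.30.

Conjugate base: NH₃; pK_a = 9.30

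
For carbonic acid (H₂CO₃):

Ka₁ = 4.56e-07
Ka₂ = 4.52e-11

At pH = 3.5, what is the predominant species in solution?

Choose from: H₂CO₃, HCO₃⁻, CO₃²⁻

pKa₁ = 6.34, pKa₂ = 10.34. For a polyprotic acid the predominant species crosses at each pKa: below pKa_n the protonated form dominates, above it the deprotonated form does. At pH = 3.5, the predominant species is H₂CO₃.

H₂CO₃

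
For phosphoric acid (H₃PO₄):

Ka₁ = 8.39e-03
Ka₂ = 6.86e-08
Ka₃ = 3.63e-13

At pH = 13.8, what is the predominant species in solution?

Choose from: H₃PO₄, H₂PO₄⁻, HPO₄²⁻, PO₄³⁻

pKa₁ = 2.08, pKa₂ = 7.16, pKa₃ = 12.44. For a polyprotic acid the predominant species crosses at each pKa: below pKa_n the protonated form dominates, above it the deprotonated form does. At pH = 13.8, the predominant species is PO₄³⁻.

PO₄³⁻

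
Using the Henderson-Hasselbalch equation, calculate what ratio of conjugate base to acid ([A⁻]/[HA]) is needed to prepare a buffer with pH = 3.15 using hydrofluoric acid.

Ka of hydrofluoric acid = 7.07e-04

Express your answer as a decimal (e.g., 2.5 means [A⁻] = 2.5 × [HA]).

pKa = -log(7.07e-04) = 3.1506. pH = pKa + log([A⁻]/[HA]), so log([A⁻]/[HA]) = pH − pKa = 3.15 − 3.1506 = -0.0006. [A⁻]/[HA] = 10^(-0.0006) = 0.999

[A⁻]/[HA] = 0.999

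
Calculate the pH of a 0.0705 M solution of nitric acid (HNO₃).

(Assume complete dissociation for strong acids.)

[H⁺] = 0.0705 M for strong acid. pH = -log[H⁺] = -log(0.0705)

pH = 1.15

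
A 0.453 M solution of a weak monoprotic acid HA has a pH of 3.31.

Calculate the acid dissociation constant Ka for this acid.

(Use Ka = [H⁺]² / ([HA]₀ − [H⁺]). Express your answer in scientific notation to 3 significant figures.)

[H⁺] = 10^(−pH) = 10^(−3.31) = 4.898e-04 M. For HA ⇌ H⁺ + A⁻, Ka = [H⁺][A⁻]/[HA] = [H⁺]² / ([HA]₀ − [H⁺]) = (4.898e-04)² / (0.453 − 4.898e-04) = 5.30e-07.

K_a = 5.30e-07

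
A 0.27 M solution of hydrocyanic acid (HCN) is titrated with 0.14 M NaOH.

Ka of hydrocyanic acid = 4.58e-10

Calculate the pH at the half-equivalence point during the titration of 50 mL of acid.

At half-equivalence [HA] = [A⁻], so Henderson-Hasselbalch gives pH = pKa = -log(4.58e-10) = 9.34.

pH = pKa = 9.34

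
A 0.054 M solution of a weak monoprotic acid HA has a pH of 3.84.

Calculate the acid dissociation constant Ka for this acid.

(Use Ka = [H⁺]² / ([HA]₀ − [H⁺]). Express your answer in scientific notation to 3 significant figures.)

[H⁺] = 10^(−pH) = 10^(−3.84) = 1.445e-04 M. For HA ⇌ H⁺ + A⁻, Ka = [H⁺][A⁻]/[HA] = [H⁺]² / ([HA]₀ − [H⁺]) = (1.445e-04)² / (0.054 − 1.445e-04) = 3.88e-07.

K_a = 3.88e-07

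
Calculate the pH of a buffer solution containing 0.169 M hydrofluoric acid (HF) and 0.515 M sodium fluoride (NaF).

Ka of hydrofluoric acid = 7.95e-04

pKa = -log(7.95e-04) = 3.10. pH = pKa + log([A⁻]/[HA]) = 3.10 + log(0.515/0.169)

pH = 3.58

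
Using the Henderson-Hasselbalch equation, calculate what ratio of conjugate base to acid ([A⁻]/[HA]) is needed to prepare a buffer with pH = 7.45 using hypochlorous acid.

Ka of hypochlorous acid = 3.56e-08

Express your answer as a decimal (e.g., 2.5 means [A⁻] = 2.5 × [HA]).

pKa = -log(3.56e-08) = 7.4486. pH = pKa + log([A⁻]/[HA]), so log([A⁻]/[HA]) = pH − pKa = 7.45 − 7.4486 = 0.0014. [A⁻]/[HA] = 10^(0.0014) = 1.00

[A⁻]/[HA] = 1.00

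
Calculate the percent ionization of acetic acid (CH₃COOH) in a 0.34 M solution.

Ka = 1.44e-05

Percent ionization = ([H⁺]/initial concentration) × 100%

Using Ka equilibrium: x² + Ka×x - Ka×C = 0. Solving: [H⁺] = 2.2055e-03. Percent = (2.2055e-03/0.34) × 100

Percent ionization = 0.649%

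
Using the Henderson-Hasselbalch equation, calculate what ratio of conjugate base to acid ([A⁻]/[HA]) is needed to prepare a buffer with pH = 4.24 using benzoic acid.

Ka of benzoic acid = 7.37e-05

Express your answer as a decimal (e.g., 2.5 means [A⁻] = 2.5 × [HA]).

pKa = -log(7.37e-05) = 4.1325. pH = pKa + log([A⁻]/[HA]), so log([A⁻]/[HA]) = pH − pKa = 4.24 − 4.1325 = 0.1075. [A⁻]/[HA] = 10^(0.1075) = 1.28

[A⁻]/[HA] = 1.28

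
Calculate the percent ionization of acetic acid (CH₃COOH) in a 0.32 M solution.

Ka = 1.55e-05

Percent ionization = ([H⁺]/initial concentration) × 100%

Using Ka equilibrium: x² + Ka×x - Ka×C = 0. Solving: [H⁺] = 2.2194e-03. Percent = (2.2194e-03/0.32) × 100

Percent ionization = 0.694%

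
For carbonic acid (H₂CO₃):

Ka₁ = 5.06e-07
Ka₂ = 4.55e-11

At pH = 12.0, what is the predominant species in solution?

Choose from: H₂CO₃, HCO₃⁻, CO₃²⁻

pKa₁ = 6.30, pKa₂ = 10.34. For a polyprotic acid the predominant species crosses at each pKa: below pKa_n the protonated form dominates, above it the deprotonated form does. At pH = 12.0, the predominant species is CO₃²⁻.

CO₃²⁻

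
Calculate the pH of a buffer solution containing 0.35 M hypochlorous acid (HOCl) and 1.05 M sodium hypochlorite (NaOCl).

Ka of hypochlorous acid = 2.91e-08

pKa = -log(2.91e-08) = 7.54. pH = pKa + log([A⁻]/[HA]) = 7.54 + log(1.05/0.35)

pH = 8.01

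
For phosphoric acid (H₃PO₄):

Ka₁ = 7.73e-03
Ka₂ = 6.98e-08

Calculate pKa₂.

pKa₂ = -log(Ka₂) = -log(6.98e-08) = 7.16.

pK_{a2} = 7.16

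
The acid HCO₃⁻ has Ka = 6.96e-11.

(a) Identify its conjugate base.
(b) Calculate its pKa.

(a) The conjugate base is formed by removing one H⁺ from HCO₃⁻, giving CO₃²⁻. (b) pKa = -log(Ka) = -log(6.96e-11) = 10.16.

Conjugate base: CO₃²⁻; pK_a = 10.16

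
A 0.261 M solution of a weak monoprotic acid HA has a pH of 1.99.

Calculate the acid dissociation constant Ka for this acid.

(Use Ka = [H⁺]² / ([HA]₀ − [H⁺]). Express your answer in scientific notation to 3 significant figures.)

[H⁺] = 10^(−pH) = 10^(−1.99) = 1.023e-02 M. For HA ⇌ H⁺ + A⁻, Ka = [H⁺][A⁻]/[HA] = [H⁺]² / ([HA]₀ − [H⁺]) = (1.023e-02)² / (0.261 − 1.023e-02) = 4.18e-04.

K_a = 4.18e-04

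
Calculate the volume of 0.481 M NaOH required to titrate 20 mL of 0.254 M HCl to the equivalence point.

At equivalence: moles acid = moles base. moles HCl = 0.254 × 20/1000 = 0.00508 mol. V_base = moles / 0.481 × 1000 = 10.6 mL.

V_{base} = 10.6 mL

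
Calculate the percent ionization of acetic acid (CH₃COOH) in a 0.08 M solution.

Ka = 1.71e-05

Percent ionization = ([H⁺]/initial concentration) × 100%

Using Ka equilibrium: x² + Ka×x - Ka×C = 0. Solving: [H⁺] = 1.1611e-03. Percent = (1.1611e-03/0.08) × 100

Percent ionization = 1.45%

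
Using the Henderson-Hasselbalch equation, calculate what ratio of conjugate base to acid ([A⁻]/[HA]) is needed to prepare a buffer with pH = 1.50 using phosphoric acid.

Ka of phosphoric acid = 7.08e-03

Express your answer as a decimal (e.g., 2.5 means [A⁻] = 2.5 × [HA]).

pKa = -log(7.08e-03) = 2.1500. pH = pKa + log([A⁻]/[HA]), so log([A⁻]/[HA]) = pH − pKa = 1.50 − 2.1500 = -0.6500. [A⁻]/[HA] = 10^(-0.6500) = 0.224

[A⁻]/[HA] = 0.224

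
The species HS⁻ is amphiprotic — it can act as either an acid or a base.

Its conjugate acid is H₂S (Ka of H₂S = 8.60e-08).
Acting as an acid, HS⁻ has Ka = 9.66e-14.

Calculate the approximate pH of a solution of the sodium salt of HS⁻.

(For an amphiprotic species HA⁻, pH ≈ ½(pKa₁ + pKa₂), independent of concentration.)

pKa₁ = -log(8.60e-08) = 7.07; pKa₂ = -log(9.66e-14) = 13.02. For an amphiprotic species, pH ≈ ½(pKa₁ + pKa₂) = ½(7.07 + 13.02) = 10.04.

pH = 10.04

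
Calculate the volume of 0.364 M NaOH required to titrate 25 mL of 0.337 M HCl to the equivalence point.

At equivalence: moles acid = moles base. moles HCl = 0.337 × 25/1000 = 0.008425 mol. V_base = moles / 0.364 × 1000 = 23.1 mL.

V_{base} = 23.1 mL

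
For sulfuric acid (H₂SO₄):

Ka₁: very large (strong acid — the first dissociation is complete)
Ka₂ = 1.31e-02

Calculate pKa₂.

pKa₂ = -log(Ka₂) = -log(1.31e-02) = 1.88.

pK_{a2} = 1.88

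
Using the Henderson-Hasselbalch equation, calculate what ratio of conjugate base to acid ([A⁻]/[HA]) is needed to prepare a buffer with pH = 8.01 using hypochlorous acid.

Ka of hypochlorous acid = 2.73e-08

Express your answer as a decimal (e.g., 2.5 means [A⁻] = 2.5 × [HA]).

pKa = -log(2.73e-08) = 7.5638. pH = pKa + log([A⁻]/[HA]), so log([A⁻]/[HA]) = pH − pKa = 8.01 − 7.5638 = 0.4462. [A⁻]/[HA] = 10^(0.4462) = 2.79

[A⁻]/[HA] = 2.79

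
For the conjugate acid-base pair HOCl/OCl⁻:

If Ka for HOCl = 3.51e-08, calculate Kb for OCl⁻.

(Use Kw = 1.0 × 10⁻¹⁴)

For a conjugate pair Ka × Kb = Kw, so Kb = Kw/Ka = 1.0 × 10⁻¹⁴ / 3.51e-08 = 2.85e-07.

K_b = 2.85e-07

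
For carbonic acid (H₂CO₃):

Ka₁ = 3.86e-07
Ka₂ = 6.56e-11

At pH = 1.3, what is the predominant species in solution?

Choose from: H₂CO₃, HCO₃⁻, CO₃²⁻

pKa₁ = 6.41, pKa₂ = 10.18. For a polyprotic acid the predominant species crosses at each pKa: below pKa_n the protonated form dominates, above it the deprotonated form does. At pH = 1.3, the predominant species is H₂CO₃.

H₂CO₃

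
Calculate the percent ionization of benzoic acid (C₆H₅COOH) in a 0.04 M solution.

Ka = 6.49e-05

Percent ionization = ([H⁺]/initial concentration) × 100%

Using Ka equilibrium: x² + Ka×x - Ka×C = 0. Solving: [H⁺] = 1.5791e-03. Percent = (1.5791e-03/0.04) × 100

Percent ionization = 3.95%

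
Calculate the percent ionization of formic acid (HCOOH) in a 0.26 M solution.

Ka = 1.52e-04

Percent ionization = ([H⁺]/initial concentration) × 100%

Using Ka equilibrium: x² + Ka×x - Ka×C = 0. Solving: [H⁺] = 6.2110e-03. Percent = (6.2110e-03/0.26) × 100

Percent ionization = 2.39%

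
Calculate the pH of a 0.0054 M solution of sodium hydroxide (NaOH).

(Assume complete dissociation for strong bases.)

[OH⁻] = 0.0054 M for strong base. pOH = -log[OH⁻] = 2.27, pH = 14 - pOH

pH = 11.73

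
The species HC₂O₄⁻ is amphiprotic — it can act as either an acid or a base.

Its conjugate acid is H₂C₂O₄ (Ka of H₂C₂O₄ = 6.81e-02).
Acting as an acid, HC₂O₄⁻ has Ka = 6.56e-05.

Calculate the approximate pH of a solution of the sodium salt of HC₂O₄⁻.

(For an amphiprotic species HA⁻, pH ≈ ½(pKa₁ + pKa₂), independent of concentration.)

pKa₁ = -log(6.81e-02) = 1.17; pKa₂ = -log(6.56e-05) = 4.18. For an amphiprotic species, pH ≈ ½(pKa₁ + pKa₂) = ½(1.17 + 4.18) = 2.67.

pH = 2.67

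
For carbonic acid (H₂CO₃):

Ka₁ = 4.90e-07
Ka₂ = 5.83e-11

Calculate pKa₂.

pKa₂ = -log(Ka₂) = -log(5.83e-11) = 10.23.

pK_{a2} = 10.23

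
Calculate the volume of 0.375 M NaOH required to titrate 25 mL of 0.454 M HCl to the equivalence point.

At equivalence: moles acid = moles base. moles HCl = 0.454 × 25/1000 = 0.01135 mol. V_base = moles / 0.375 × 1000 = 30.3 mL.

V_{base} = 30.3 mL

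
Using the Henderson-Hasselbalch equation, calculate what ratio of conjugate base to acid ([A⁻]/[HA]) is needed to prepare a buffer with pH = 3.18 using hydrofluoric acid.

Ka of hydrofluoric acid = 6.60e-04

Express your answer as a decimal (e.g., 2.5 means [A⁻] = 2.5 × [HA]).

pKa = -log(6.60e-04) = 3.1805. pH = pKa + log([A⁻]/[HA]), so log([A⁻]/[HA]) = pH − pKa = 3.18 − 3.1805 = -0.0005. [A⁻]/[HA] = 10^(-0.0005) = 0.999

[A⁻]/[HA] = 0.999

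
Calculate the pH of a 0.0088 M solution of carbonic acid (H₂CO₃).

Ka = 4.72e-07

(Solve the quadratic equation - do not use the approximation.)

x² + Ka×x - Ka×C = 0. Using quadratic formula: [H⁺] = 6.4213e-05

pH = 4.19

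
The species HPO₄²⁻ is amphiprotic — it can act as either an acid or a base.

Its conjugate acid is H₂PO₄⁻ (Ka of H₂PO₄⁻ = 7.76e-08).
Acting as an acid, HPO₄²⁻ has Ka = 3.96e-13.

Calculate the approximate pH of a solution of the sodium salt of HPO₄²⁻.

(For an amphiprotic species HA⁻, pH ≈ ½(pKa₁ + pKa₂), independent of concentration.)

pKa₁ = -log(7.76e-08) = 7.11; pKa₂ = -log(3.96e-13) = 12.40. For an amphiprotic species, pH ≈ ½(pKa₁ + pKa₂) = ½(7.11 + 12.40) = 9.76.

pH = 9.76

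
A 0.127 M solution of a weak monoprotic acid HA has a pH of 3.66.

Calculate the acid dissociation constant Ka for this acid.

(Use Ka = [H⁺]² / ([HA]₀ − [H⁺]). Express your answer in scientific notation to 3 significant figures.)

[H⁺] = 10^(−pH) = 10^(−3.66) = 2.188e-04 M. For HA ⇌ H⁺ + A⁻, Ka = [H⁺][A⁻]/[HA] = [H⁺]² / ([HA]₀ − [H⁺]) = (2.188e-04)² / (0.127 − 2.188e-04) = 3.78e-07.

K_a = 3.78e-07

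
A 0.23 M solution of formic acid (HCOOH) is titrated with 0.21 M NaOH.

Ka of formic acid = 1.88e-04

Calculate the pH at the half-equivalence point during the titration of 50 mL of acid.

At half-equivalence [HA] = [A⁻], so Henderson-Hasselbalch gives pH = pKa = -log(1.88e-04) = 3.73.

pH = pKa = 3.73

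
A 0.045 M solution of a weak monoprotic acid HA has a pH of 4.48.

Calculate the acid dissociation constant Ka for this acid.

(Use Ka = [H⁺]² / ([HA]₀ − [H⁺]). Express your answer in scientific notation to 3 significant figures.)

[H⁺] = 10^(−pH) = 10^(−4.48) = 3.311e-05 M. For HA ⇌ H⁺ + A⁻, Ka = [H⁺][A⁻]/[HA] = [H⁺]² / ([HA]₀ − [H⁺]) = (3.311e-05)² / (0.045 − 3.311e-05) = 2.44e-08.

K_a = 2.44e-08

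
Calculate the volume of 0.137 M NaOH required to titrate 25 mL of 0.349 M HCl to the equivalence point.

At equivalence: moles acid = moles base. moles HCl = 0.349 × 25/1000 = 0.008725 mol. V_base = moles / 0.137 × 1000 = 63.7 mL.

V_{base} = 63.7 mL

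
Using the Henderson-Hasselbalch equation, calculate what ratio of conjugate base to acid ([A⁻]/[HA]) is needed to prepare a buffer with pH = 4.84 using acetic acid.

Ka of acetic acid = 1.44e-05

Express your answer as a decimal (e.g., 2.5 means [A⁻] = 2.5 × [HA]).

pKa = -log(1.44e-05) = 4.8416. pH = pKa + log([A⁻]/[HA]), so log([A⁻]/[HA]) = pH − pKa = 4.84 − 4.8416 = -0.0016. [A⁻]/[HA] = 10^(-0.0016) = 0.996

[A⁻]/[HA] = 0.996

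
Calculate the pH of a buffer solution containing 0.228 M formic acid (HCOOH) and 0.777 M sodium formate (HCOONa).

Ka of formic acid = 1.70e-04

pKa = -log(1.70e-04) = 3.77. pH = pKa + log([A⁻]/[HA]) = 3.77 + log(0.777/0.228)

pH = 4.30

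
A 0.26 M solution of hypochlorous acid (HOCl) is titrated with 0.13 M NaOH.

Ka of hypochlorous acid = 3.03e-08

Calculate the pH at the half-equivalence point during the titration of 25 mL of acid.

At half-equivalence [HA] = [A⁻], so Henderson-Hasselbalch gives pH = pKa = -log(3.03e-08) = 7.52.

pH = pKa = 7.52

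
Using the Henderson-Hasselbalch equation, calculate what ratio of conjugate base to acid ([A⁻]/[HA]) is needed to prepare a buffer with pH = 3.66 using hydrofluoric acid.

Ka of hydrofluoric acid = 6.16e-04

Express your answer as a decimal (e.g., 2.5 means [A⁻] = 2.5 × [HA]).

pKa = -log(6.16e-04) = 3.2104. pH = pKa + log([A⁻]/[HA]), so log([A⁻]/[HA]) = pH − pKa = 3.66 − 3.2104 = 0.4496. [A⁻]/[HA] = 10^(0.4496) = 2.82

[A⁻]/[HA] = 2.82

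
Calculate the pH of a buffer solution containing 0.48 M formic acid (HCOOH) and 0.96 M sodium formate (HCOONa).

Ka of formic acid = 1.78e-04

pKa = -log(1.78e-04) = 3.75. pH = pKa + log([A⁻]/[HA]) = 3.75 + log(0.96/0.48)

pH = 4.05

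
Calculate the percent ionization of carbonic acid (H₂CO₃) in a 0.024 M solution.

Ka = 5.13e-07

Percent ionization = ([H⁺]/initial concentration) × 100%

Using Ka equilibrium: x² + Ka×x - Ka×C = 0. Solving: [H⁺] = 1.1070e-04. Percent = (1.1070e-04/0.024) × 100

Percent ionization = 0.461%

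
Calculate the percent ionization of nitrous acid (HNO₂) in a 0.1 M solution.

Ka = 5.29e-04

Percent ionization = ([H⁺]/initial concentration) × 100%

Using Ka equilibrium: x² + Ka×x - Ka×C = 0. Solving: [H⁺] = 7.0135e-03. Percent = (7.0135e-03/0.1) × 100

Percent ionization = 7.01%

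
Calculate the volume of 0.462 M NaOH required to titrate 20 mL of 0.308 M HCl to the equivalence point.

At equivalence: moles acid = moles base. moles HCl = 0.308 × 20/1000 = 0.00616 mol. V_base = moles / 0.462 × 1000 = 13.3 mL.

V_{base} = 13.3 mL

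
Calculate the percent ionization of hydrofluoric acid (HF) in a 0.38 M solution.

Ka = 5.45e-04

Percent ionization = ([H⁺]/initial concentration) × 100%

Using Ka equilibrium: x² + Ka×x - Ka×C = 0. Solving: [H⁺] = 1.4121e-02. Percent = (1.4121e-02/0.38) × 100

Percent ionization = 3.72%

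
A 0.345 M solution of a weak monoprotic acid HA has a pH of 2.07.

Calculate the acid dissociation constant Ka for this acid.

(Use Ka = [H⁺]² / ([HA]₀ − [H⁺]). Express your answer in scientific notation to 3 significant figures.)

[H⁺] = 10^(−pH) = 10^(−2.07) = 8.511e-03 M. For HA ⇌ H⁺ + A⁻, Ka = [H⁺][A⁻]/[HA] = [H⁺]² / ([HA]₀ − [H⁺]) = (8.511e-03)² / (0.345 − 8.511e-03) = 2.15e-04.

K_a = 2.15e-04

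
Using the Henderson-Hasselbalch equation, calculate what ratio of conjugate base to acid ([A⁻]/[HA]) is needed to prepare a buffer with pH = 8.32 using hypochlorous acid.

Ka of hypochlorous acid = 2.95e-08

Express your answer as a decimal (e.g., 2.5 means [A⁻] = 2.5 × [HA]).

pKa = -log(2.95e-08) = 7.5302. pH = pKa + log([A⁻]/[HA]), so log([A⁻]/[HA]) = pH − pKa = 8.32 − 7.5302 = 0.7898. [A⁻]/[HA] = 10^(0.7898) = 6.16

[A⁻]/[HA] = 6.16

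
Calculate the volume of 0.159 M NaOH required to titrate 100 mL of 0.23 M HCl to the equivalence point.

At equivalence: moles acid = moles base. moles HCl = 0.23 × 100/1000 = 0.023 mol. V_base = moles / 0.159 × 1000 = 144.7 mL.

V_{base} = 144.7 mL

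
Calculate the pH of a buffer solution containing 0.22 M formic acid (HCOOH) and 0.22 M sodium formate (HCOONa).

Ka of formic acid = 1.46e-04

pKa = -log(1.46e-04) = 3.84. pH = pKa + log([A⁻]/[HA]) = 3.84 + log(0.22/0.22)

pH = 3.84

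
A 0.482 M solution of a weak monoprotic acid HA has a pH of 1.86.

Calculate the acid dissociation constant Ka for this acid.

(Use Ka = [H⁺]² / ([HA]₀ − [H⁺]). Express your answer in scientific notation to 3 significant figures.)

[H⁺] = 10^(−pH) = 10^(−1.86) = 1.380e-02 M. For HA ⇌ H⁺ + A⁻, Ka = [H⁺][A⁻]/[HA] = [H⁺]² / ([HA]₀ − [H⁺]) = (1.380e-02)² / (0.482 − 1.380e-02) = 4.07e-04.

K_a = 4.07e-04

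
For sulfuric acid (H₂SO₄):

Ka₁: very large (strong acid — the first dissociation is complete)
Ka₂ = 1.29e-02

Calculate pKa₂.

pKa₂ = -log(Ka₂) = -log(1.29e-02) = 1.89.

pK_{a2} = 1.89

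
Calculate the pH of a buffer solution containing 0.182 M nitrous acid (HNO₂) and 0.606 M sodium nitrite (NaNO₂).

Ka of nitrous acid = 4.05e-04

pKa = -log(4.05e-04) = 3.39. pH = pKa + log([A⁻]/[HA]) = 3.39 + log(0.606/0.182)

pH = 3.91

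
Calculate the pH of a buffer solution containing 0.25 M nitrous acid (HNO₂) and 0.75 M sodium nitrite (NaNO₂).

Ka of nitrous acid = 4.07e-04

pKa = -log(4.07e-04) = 3.39. pH = pKa + log([A⁻]/[HA]) = 3.39 + log(0.75/0.25)

pH = 3.87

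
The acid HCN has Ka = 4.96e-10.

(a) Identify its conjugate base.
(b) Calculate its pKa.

(a) The conjugate base is formed by removing one H⁺ from HCN, giving CN⁻. (b) pKa = -log(Ka) = -log(4.96e-10) = 9.30.

Conjugate base: CN⁻; pK_a = 9.30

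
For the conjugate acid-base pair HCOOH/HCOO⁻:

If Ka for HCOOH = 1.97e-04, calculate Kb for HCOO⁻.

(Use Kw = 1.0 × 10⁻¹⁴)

For a conjugate pair Ka × Kb = Kw, so Kb = Kw/Ka = 1.0 × 10⁻¹⁴ / 1.97e-04 = 5.08e-11.

K_b = 5.08e-11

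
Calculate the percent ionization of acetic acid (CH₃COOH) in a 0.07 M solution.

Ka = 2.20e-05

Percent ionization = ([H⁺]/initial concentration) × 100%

Using Ka equilibrium: x² + Ka×x - Ka×C = 0. Solving: [H⁺] = 1.2300e-03. Percent = (1.2300e-03/0.07) × 100

Percent ionization = 1.76%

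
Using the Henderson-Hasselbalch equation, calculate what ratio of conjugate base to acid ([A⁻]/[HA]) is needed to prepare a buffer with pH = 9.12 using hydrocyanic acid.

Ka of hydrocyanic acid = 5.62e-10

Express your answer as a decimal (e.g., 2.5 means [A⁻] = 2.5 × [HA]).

pKa = -log(5.62e-10) = 9.2503. pH = pKa + log([A⁻]/[HA]), so log([A⁻]/[HA]) = pH − pKa = 9.12 − 9.2503 = -0.1303. [A⁻]/[HA] = 10^(-0.1303) = 0.741

[A⁻]/[HA] = 0.741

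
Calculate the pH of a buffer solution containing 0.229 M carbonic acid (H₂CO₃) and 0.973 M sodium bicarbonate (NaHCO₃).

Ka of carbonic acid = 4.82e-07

pKa = -log(4.82e-07) = 6.32. pH = pKa + log([A⁻]/[HA]) = 6.32 + log(0.973/0.229)

pH = 6.95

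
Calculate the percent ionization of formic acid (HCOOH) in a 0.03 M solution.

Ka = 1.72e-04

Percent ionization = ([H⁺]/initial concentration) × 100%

Using Ka equilibrium: x² + Ka×x - Ka×C = 0. Solving: [H⁺] = 2.1872e-03. Percent = (2.1872e-03/0.03) × 100

Percent ionization = 7.29%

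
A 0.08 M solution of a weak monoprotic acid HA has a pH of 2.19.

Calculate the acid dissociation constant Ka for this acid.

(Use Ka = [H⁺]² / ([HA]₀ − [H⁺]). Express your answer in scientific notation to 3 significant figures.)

[H⁺] = 10^(−pH) = 10^(−2.19) = 6.457e-03 M. For HA ⇌ H⁺ + A⁻, Ka = [H⁺][A⁻]/[HA] = [H⁺]² / ([HA]₀ − [H⁺]) = (6.457e-03)² / (0.08 − 6.457e-03) = 5.67e-04.

K_a = 5.67e-04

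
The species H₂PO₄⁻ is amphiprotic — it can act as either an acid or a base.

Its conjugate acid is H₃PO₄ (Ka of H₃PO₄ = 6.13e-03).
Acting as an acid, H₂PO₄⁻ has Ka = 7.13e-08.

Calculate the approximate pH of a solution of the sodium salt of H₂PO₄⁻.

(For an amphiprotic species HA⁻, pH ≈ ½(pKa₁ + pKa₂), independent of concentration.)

pKa₁ = -log(6.13e-03) = 2.21; pKa₂ = -log(7.13e-08) = 7.15. For an amphiprotic species, pH ≈ ½(pKa₁ + pKa₂) = ½(2.21 + 7.15) = 4.68.

pH = 4.68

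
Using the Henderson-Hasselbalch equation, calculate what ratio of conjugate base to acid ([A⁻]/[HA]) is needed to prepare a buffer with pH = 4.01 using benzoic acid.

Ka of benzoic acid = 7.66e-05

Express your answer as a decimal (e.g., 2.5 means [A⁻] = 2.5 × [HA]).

pKa = -log(7.66e-05) = 4.1158. pH = pKa + log([A⁻]/[HA]), so log([A⁻]/[HA]) = pH − pKa = 4.01 − 4.1158 = -0.1058. [A⁻]/[HA] = 10^(-0.1058) = 0.784

[A⁻]/[HA] = 0.784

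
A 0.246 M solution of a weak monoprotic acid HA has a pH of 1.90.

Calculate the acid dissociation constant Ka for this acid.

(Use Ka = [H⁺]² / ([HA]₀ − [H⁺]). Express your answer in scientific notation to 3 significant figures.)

[H⁺] = 10^(−pH) = 10^(−1.90) = 1.259e-02 M. For HA ⇌ H⁺ + A⁻, Ka = [H⁺][A⁻]/[HA] = [H⁺]² / ([HA]₀ − [H⁺]) = (1.259e-02)² / (0.246 − 1.259e-02) = 6.79e-04.

K_a = 6.79e-04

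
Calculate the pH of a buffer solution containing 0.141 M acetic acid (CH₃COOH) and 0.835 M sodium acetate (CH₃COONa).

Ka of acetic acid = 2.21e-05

pKa = -log(2.21e-05) = 4.66. pH = pKa + log([A⁻]/[HA]) = 4.66 + log(0.835/0.141)

pH = 5.43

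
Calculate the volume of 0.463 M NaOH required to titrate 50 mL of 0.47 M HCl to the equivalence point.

At equivalence: moles acid = moles base. moles HCl = 0.47 × 50/1000 = 0.0235 mol. V_base = moles / 0.463 × 1000 = 50.8 mL.

V_{base} = 50.8 mL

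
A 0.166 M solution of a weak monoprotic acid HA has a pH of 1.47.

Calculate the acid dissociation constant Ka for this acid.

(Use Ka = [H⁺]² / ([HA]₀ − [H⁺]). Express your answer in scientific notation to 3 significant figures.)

[H⁺] = 10^(−pH) = 10^(−1.47) = 3.388e-02 M. For HA ⇌ H⁺ + A⁻, Ka = [H⁺][A⁻]/[HA] = [H⁺]² / ([HA]₀ − [H⁺]) = (3.388e-02)² / (0.166 − 3.388e-02) = 8.69e-03.

K_a = 8.69e-03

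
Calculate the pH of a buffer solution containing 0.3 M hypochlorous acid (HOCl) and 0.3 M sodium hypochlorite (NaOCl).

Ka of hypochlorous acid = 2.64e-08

pKa = -log(2.64e-08) = 7.58. pH = pKa + log([A⁻]/[HA]) = 7.58 + log(0.3/0.3)

pH = 7.58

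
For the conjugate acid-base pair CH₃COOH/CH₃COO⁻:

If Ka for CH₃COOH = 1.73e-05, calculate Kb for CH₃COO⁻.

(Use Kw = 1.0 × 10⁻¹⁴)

For a conjugate pair Ka × Kb = Kw, so Kb = Kw/Ka = 1.0 × 10⁻¹⁴ / 1.73e-05 = 5.78e-10.

K_b = 5.78e-10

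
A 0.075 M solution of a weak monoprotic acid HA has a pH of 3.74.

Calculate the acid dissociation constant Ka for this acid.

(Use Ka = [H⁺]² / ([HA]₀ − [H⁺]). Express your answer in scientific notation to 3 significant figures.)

[H⁺] = 10^(−pH) = 10^(−3.74) = 1.820e-04 M. For HA ⇌ H⁺ + A⁻, Ka = [H⁺][A⁻]/[HA] = [H⁺]² / ([HA]₀ − [H⁺]) = (1.820e-04)² / (0.075 − 1.820e-04) = 4.43e-07.

K_a = 4.43e-07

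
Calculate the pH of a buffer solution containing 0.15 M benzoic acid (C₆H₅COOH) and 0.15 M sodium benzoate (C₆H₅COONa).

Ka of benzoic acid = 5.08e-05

pKa = -log(5.08e-05) = 4.29. pH = pKa + log([A⁻]/[HA]) = 4.29 + log(0.15/0.15)

pH = 4.29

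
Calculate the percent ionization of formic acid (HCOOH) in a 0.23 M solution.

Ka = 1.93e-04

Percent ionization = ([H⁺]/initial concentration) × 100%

Using Ka equilibrium: x² + Ka×x - Ka×C = 0. Solving: [H⁺] = 6.5668e-03. Percent = (6.5668e-03/0.23) × 100

Percent ionization = 2.86%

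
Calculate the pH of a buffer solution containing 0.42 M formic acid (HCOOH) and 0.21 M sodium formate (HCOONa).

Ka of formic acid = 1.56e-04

pKa = -log(1.56e-04) = 3.81. pH = pKa + log([A⁻]/[HA]) = 3.81 + log(0.21/0.42)

pH = 3.51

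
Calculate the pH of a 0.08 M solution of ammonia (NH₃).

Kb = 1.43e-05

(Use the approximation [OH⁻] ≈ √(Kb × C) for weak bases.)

[OH⁻] = √(Kb × C) = √(1.43e-05 × 0.08) = 1.0696e-03. pOH = 2.97, pH = 14 - pOH

pH = 11.03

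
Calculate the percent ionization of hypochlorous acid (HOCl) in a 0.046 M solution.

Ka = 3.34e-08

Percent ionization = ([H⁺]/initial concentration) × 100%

Using Ka equilibrium: x² + Ka×x - Ka×C = 0. Solving: [H⁺] = 3.9180e-05. Percent = (3.9180e-05/0.046) × 100

Percent ionization = 0.0852%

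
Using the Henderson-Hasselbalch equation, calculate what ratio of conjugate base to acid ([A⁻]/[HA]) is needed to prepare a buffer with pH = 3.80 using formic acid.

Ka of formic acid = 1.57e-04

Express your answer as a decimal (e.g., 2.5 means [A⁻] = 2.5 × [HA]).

pKa = -log(1.57e-04) = 3.8041. pH = pKa + log([A⁻]/[HA]), so log([A⁻]/[HA]) = pH − pKa = 3.80 − 3.8041 = -0.0041. [A⁻]/[HA] = 10^(-0.0041) = 0.991

[A⁻]/[HA] = 0.991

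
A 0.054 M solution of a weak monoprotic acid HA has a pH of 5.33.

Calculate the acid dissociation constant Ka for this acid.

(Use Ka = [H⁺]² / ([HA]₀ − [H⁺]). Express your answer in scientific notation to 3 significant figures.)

[H⁺] = 10^(−pH) = 10^(−5.33) = 4.677e-06 M. For HA ⇌ H⁺ + A⁻, Ka = [H⁺][A⁻]/[HA] = [H⁺]² / ([HA]₀ − [H⁺]) = (4.677e-06)² / (0.054 − 4.677e-06) = 4.05e-10.

K_a = 4.05e-10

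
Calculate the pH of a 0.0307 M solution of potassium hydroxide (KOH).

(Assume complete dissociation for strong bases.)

[OH⁻] = 0.0307 M for strong base. pOH = -log[OH⁻] = 1.51, pH = 14 - pOH

pH = 12.49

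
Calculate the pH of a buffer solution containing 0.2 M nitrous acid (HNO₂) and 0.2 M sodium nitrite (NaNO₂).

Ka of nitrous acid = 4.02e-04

pKa = -log(4.02e-04) = 3.40. pH = pKa + log([A⁻]/[HA]) = 3.40 + log(0.2/0.2)

pH = 3.40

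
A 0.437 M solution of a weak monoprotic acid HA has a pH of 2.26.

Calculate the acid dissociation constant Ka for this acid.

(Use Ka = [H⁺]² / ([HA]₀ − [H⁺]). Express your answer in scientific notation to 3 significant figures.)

[H⁺] = 10^(−pH) = 10^(−2.26) = 5.495e-03 M. For HA ⇌ H⁺ + A⁻, Ka = [H⁺][A⁻]/[HA] = [H⁺]² / ([HA]₀ − [H⁺]) = (5.495e-03)² / (0.437 − 5.495e-03) = 7.00e-05.

K_a = 7.00e-05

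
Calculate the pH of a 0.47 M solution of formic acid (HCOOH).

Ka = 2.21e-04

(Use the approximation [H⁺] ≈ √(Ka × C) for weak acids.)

[H⁺] = √(Ka × C) = √(2.21e-04 × 0.47) = 1.0192e-02. pH = -log(1.0192e-02)

pH = 1.99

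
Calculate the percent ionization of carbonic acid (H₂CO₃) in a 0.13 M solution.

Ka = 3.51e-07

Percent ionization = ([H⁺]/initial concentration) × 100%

Using Ka equilibrium: x² + Ka×x - Ka×C = 0. Solving: [H⁺] = 2.1344e-04. Percent = (2.1344e-04/0.13) × 100

Percent ionization = 0.164%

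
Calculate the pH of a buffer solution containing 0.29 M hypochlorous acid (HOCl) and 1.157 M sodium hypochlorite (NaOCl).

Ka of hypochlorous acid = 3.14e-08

pKa = -log(3.14e-08) = 7.50. pH = pKa + log([A⁻]/[HA]) = 7.50 + log(1.157/0.29)

pH = 8.10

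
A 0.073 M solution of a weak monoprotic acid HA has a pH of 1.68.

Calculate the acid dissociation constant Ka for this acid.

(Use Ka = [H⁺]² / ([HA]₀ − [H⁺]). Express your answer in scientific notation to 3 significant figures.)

[H⁺] = 10^(−pH) = 10^(−1.68) = 2.089e-02 M. For HA ⇌ H⁺ + A⁻, Ka = [H⁺][A⁻]/[HA] = [H⁺]² / ([HA]₀ − [H⁺]) = (2.089e-02)² / (0.073 − 2.089e-02) = 8.38e-03.

K_a = 8.38e-03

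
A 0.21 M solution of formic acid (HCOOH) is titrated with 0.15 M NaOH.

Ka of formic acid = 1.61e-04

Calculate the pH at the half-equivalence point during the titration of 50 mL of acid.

At half-equivalence [HA] = [A⁻], so Henderson-Hasselbalch gives pH = pKa = -log(1.61e-04) = 3.79.

pH = pKa = 3.79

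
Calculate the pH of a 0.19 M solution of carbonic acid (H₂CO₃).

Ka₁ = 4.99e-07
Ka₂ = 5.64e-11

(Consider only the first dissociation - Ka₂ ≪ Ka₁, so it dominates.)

First dissociation dominates. From Ka₁ = [H⁺][HA⁻]/[H₂A], x² + Ka₁·x − Ka₁·C = 0 with C = 0.19 M and Ka₁ = 4.99e-07. Solving: [H⁺] = (−Ka₁ + √(Ka₁² + 4·Ka₁·C)) / 2 = 3.0766e-04 M. pH = -log(3.0766e-04) = 3.51.

pH = 3.51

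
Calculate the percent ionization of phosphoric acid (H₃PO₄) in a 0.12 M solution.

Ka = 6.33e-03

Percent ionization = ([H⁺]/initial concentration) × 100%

Using Ka equilibrium: x² + Ka×x - Ka×C = 0. Solving: [H⁺] = 2.4577e-02. Percent = (2.4577e-02/0.12) × 100

Percent ionization = 20.5%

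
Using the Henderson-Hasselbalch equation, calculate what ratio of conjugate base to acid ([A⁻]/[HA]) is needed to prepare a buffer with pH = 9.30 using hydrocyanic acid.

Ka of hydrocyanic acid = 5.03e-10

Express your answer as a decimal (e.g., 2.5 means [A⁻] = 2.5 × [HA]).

pKa = -log(5.03e-10) = 9.2984. pH = pKa + log([A⁻]/[HA]), so log([A⁻]/[HA]) = pH − pKa = 9.30 − 9.2984 = 0.0016. [A⁻]/[HA] = 10^(0.0016) = 1.00

[A⁻]/[HA] = 1.00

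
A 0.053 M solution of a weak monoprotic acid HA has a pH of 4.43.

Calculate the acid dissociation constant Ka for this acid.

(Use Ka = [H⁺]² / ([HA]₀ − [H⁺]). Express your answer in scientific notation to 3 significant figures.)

[H⁺] = 10^(−pH) = 10^(−4.43) = 3.715e-05 M. For HA ⇌ H⁺ + A⁻, Ka = [H⁺][A⁻]/[HA] = [H⁺]² / ([HA]₀ − [H⁺]) = (3.715e-05)² / (0.053 − 3.715e-05) = 2.61e-08.

K_a = 2.61e-08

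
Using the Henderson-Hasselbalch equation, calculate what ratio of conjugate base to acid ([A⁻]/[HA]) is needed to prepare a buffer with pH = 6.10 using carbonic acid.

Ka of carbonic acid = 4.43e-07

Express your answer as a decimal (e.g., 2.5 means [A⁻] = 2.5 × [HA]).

pKa = -log(4.43e-07) = 6.3536. pH = pKa + log([A⁻]/[HA]), so log([A⁻]/[HA]) = pH − pKa = 6.10 − 6.3536 = -0.2536. [A⁻]/[HA] = 10^(-0.2536) = 0.558

[A⁻]/[HA] = 0.558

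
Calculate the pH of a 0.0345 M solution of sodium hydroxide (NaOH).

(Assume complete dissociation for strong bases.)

[OH⁻] = 0.0345 M for strong base. pOH = -log[OH⁻] = 1.46, pH = 14 - pOH

pH = 12.54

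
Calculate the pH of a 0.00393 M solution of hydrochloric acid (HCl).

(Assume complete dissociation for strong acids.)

[H⁺] = 0.00393 M for strong acid. pH = -log[H⁺] = -log(0.00393)

pH = 2.41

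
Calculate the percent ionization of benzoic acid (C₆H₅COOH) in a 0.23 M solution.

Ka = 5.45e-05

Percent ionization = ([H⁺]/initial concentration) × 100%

Using Ka equilibrium: x² + Ka×x - Ka×C = 0. Solving: [H⁺] = 3.5133e-03. Percent = (3.5133e-03/0.23) × 100

Percent ionization = 1.53%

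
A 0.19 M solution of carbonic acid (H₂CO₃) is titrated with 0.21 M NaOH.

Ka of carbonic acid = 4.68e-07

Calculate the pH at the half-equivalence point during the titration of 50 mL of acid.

At half-equivalence [HA] = [A⁻], so Henderson-Hasselbalch gives pH = pKa = -log(4.68e-07) = 6.33.

pH = pKa = 6.33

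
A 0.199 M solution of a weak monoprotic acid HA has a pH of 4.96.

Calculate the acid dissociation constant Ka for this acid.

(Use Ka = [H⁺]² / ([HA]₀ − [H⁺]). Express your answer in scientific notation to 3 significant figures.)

[H⁺] = 10^(−pH) = 10^(−4.96) = 1.096e-05 M. For HA ⇌ H⁺ + A⁻, Ka = [H⁺][A⁻]/[HA] = [H⁺]² / ([HA]₀ − [H⁺]) = (1.096e-05)² / (0.199 − 1.096e-05) = 6.04e-10.

K_a = 6.04e-10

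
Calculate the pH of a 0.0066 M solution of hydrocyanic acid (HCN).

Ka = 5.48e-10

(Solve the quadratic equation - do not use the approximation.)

x² + Ka×x - Ka×C = 0. Using quadratic formula: [H⁺] = 1.9015e-06

pH = 5.72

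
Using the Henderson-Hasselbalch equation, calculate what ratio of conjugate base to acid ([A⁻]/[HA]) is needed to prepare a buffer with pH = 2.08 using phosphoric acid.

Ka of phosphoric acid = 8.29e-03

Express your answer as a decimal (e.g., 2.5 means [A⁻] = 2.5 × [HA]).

pKa = -log(8.29e-03) = 2.0814. pH = pKa + log([A⁻]/[HA]), so log([A⁻]/[HA]) = pH − pKa = 2.08 − 2.0814 = -0.0014. [A⁻]/[HA] = 10^(-0.0014) = 0.997

[A⁻]/[HA] = 0.997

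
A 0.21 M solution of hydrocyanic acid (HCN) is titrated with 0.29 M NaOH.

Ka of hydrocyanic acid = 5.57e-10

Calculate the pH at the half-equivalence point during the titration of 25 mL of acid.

At half-equivalence [HA] = [A⁻], so Henderson-Hasselbalch gives pH = pKa = -log(5.57e-10) = 9.25.

pH = pKa = 9.25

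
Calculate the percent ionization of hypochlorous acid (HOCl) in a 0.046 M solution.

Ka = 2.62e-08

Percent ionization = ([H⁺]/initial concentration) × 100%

Using Ka equilibrium: x² + Ka×x - Ka×C = 0. Solving: [H⁺] = 3.4703e-05. Percent = (3.4703e-05/0.046) × 100

Percent ionization = 0.0754%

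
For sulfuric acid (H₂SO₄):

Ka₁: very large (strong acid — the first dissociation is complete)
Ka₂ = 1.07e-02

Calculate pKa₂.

pKa₂ = -log(Ka₂) = -log(1.07e-02) = 1.97.

pK_{a2} = 1.97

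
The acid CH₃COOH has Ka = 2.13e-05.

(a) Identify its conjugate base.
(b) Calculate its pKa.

(a) The conjugate base is formed by removing one H⁺ from CH₃COOH, giving CH₃COO⁻. (b) pKa = -log(Ka) = -log(2.13e-05) = 4.67.

Conjugate base: CH₃COO⁻; pK_a = 4.67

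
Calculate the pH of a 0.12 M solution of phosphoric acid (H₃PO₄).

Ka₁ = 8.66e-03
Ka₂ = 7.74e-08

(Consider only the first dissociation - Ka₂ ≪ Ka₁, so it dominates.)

First dissociation dominates. From Ka₁ = [H⁺][HA⁻]/[H₂A], x² + Ka₁·x − Ka₁·C = 0 with C = 0.12 M and Ka₁ = 8.66e-03. Solving: [H⁺] = (−Ka₁ + √(Ka₁² + 4·Ka₁·C)) / 2 = 2.8196e-02 M. pH = -log(2.8196e-02) = 1.55.

pH = 1.55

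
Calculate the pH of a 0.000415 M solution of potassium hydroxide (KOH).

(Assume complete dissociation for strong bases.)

[OH⁻] = 0.000415 M for strong base. pOH = -log[OH⁻] = 3.38, pH = 14 - pOH

pH = 10.62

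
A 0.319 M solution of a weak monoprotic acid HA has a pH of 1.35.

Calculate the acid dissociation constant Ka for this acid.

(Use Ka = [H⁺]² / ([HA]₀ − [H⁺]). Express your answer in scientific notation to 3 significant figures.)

[H⁺] = 10^(−pH) = 10^(−1.35) = 4.467e-02 M. For HA ⇌ H⁺ + A⁻, Ka = [H⁺][A⁻]/[HA] = [H⁺]² / ([HA]₀ − [H⁺]) = (4.467e-02)² / (0.319 − 4.467e-02) = 7.27e-03.

K_a = 7.27e-03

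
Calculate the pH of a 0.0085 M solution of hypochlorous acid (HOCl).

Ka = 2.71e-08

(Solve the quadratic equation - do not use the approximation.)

x² + Ka×x - Ka×C = 0. Using quadratic formula: [H⁺] = 1.5164e-05

pH = 4.82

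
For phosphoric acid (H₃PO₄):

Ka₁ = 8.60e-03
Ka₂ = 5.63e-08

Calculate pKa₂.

pKa₂ = -log(Ka₂) = -log(5.63e-08) = 7.25.

pK_{a2} = 7.25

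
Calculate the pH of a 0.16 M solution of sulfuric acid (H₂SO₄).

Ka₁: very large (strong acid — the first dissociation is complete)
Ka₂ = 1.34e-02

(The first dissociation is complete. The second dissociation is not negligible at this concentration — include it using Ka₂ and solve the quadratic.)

First dissociation is complete: [H⁺]₀ = [HSO₄⁻]₀ = C = 0.16 M. Second dissociation HSO₄⁻ ⇌ H⁺ + SO₄²⁻: let x = [SO₄²⁻]. Ka₂ = (C + x)·x / (C − x) = 1.34e-02 → x² + (C + Ka₂)·x − Ka₂·C = 0 → x² + 0.17340·x − 2.144e-03 = 0. x = (−0.17340 + √(0.17340² + 4 × 2.144e-03)) / 2 = 1.1590e-02 M. [H⁺] = C + x = 0.16 + 1.1590e-02 = 1.7159e-01 M. pH = -log(1.7159e-01) = 0.77.

pH = 0.77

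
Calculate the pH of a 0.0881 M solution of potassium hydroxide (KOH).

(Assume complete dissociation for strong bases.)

[OH⁻] = 0.0881 M for strong base. pOH = -log[OH⁻] = 1.06, pH = 14 - pOH

pH = 12.94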